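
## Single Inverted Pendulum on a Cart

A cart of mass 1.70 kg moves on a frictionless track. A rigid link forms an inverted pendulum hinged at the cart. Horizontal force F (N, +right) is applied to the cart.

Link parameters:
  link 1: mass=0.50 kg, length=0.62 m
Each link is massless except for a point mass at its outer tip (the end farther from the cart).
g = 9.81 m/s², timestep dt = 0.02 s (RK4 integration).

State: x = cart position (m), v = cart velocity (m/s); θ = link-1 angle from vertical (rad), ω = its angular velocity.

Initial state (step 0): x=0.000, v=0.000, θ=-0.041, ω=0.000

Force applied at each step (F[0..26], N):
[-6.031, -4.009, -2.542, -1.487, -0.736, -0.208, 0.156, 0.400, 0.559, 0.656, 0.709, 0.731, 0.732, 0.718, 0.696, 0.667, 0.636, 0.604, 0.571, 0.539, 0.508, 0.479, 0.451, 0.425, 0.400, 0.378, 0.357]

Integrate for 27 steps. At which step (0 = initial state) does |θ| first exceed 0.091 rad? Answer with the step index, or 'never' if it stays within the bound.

Answer: never

Derivation:
apply F[0]=-6.031 → step 1: x=-0.001, v=-0.069, θ=-0.040, ω=0.098
apply F[1]=-4.009 → step 2: x=-0.003, v=-0.113, θ=-0.037, ω=0.158
apply F[2]=-2.542 → step 3: x=-0.005, v=-0.141, θ=-0.034, ω=0.191
apply F[3]=-1.487 → step 4: x=-0.008, v=-0.157, θ=-0.030, ω=0.206
apply F[4]=-0.736 → step 5: x=-0.011, v=-0.164, θ=-0.026, ω=0.209
apply F[5]=-0.208 → step 6: x=-0.015, v=-0.165, θ=-0.022, ω=0.203
apply F[6]=+0.156 → step 7: x=-0.018, v=-0.162, θ=-0.018, ω=0.192
apply F[7]=+0.400 → step 8: x=-0.021, v=-0.157, θ=-0.014, ω=0.178
apply F[8]=+0.559 → step 9: x=-0.024, v=-0.149, θ=-0.011, ω=0.162
apply F[9]=+0.656 → step 10: x=-0.027, v=-0.141, θ=-0.008, ω=0.146
apply F[10]=+0.709 → step 11: x=-0.030, v=-0.132, θ=-0.005, ω=0.130
apply F[11]=+0.731 → step 12: x=-0.032, v=-0.123, θ=-0.002, ω=0.115
apply F[12]=+0.732 → step 13: x=-0.035, v=-0.115, θ=-0.000, ω=0.100
apply F[13]=+0.718 → step 14: x=-0.037, v=-0.106, θ=0.002, ω=0.087
apply F[14]=+0.696 → step 15: x=-0.039, v=-0.098, θ=0.003, ω=0.075
apply F[15]=+0.667 → step 16: x=-0.041, v=-0.091, θ=0.005, ω=0.064
apply F[16]=+0.636 → step 17: x=-0.043, v=-0.084, θ=0.006, ω=0.054
apply F[17]=+0.604 → step 18: x=-0.044, v=-0.077, θ=0.007, ω=0.045
apply F[18]=+0.571 → step 19: x=-0.046, v=-0.070, θ=0.008, ω=0.037
apply F[19]=+0.539 → step 20: x=-0.047, v=-0.065, θ=0.008, ω=0.030
apply F[20]=+0.508 → step 21: x=-0.048, v=-0.059, θ=0.009, ω=0.024
apply F[21]=+0.479 → step 22: x=-0.049, v=-0.054, θ=0.009, ω=0.019
apply F[22]=+0.451 → step 23: x=-0.050, v=-0.049, θ=0.010, ω=0.014
apply F[23]=+0.425 → step 24: x=-0.051, v=-0.045, θ=0.010, ω=0.010
apply F[24]=+0.400 → step 25: x=-0.052, v=-0.041, θ=0.010, ω=0.006
apply F[25]=+0.378 → step 26: x=-0.053, v=-0.037, θ=0.010, ω=0.003
apply F[26]=+0.357 → step 27: x=-0.054, v=-0.033, θ=0.010, ω=0.000
max |θ| = 0.041 ≤ 0.091 over all 28 states.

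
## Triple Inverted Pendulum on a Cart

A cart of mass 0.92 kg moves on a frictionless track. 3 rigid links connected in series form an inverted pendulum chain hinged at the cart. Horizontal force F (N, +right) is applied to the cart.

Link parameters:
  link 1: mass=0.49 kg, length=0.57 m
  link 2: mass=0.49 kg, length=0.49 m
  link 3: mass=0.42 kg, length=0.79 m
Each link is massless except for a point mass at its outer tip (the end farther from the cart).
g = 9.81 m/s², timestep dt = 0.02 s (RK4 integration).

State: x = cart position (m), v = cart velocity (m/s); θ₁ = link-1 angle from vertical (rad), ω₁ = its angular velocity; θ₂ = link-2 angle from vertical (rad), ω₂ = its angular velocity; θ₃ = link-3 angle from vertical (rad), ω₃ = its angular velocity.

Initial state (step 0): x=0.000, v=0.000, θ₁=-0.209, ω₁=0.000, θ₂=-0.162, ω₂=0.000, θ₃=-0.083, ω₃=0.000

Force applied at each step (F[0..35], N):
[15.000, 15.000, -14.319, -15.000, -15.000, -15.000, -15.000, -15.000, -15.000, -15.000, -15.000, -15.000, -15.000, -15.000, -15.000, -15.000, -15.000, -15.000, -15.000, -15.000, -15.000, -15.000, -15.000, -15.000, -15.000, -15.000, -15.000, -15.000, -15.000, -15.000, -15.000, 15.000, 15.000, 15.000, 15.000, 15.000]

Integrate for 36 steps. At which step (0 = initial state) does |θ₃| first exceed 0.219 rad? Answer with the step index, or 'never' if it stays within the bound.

Answer: 30

Derivation:
apply F[0]=+15.000 → step 1: x=0.004, v=0.362, θ₁=-0.216, ω₁=-0.712, θ₂=-0.162, ω₂=0.017, θ₃=-0.083, ω₃=0.021
apply F[1]=+15.000 → step 2: x=0.014, v=0.721, θ₁=-0.237, ω₁=-1.422, θ₂=-0.161, ω₂=0.039, θ₃=-0.082, ω₃=0.039
apply F[2]=-14.319 → step 3: x=0.027, v=0.494, θ₁=-0.263, ω₁=-1.187, θ₂=-0.160, ω₂=0.126, θ₃=-0.081, ω₃=0.080
apply F[3]=-15.000 → step 4: x=0.034, v=0.263, θ₁=-0.285, ω₁=-0.977, θ₂=-0.156, ω₂=0.252, θ₃=-0.079, ω₃=0.122
apply F[4]=-15.000 → step 5: x=0.037, v=0.040, θ₁=-0.303, ω₁=-0.808, θ₂=-0.149, ω₂=0.413, θ₃=-0.076, ω₃=0.162
apply F[5]=-15.000 → step 6: x=0.036, v=-0.178, θ₁=-0.318, ω₁=-0.672, θ₂=-0.139, ω₂=0.609, θ₃=-0.073, ω₃=0.200
apply F[6]=-15.000 → step 7: x=0.030, v=-0.392, θ₁=-0.330, ω₁=-0.564, θ₂=-0.125, ω₂=0.841, θ₃=-0.068, ω₃=0.233
apply F[7]=-15.000 → step 8: x=0.020, v=-0.605, θ₁=-0.340, ω₁=-0.478, θ₂=-0.105, ω₂=1.109, θ₃=-0.063, ω₃=0.258
apply F[8]=-15.000 → step 9: x=0.006, v=-0.819, θ₁=-0.349, ω₁=-0.409, θ₂=-0.080, ω₂=1.415, θ₃=-0.058, ω₃=0.274
apply F[9]=-15.000 → step 10: x=-0.013, v=-1.034, θ₁=-0.357, ω₁=-0.351, θ₂=-0.048, ω₂=1.759, θ₃=-0.052, ω₃=0.279
apply F[10]=-15.000 → step 11: x=-0.036, v=-1.254, θ₁=-0.363, ω₁=-0.295, θ₂=-0.010, ω₂=2.139, θ₃=-0.047, ω₃=0.271
apply F[11]=-15.000 → step 12: x=-0.063, v=-1.480, θ₁=-0.368, ω₁=-0.229, θ₂=0.037, ω₂=2.550, θ₃=-0.042, ω₃=0.250
apply F[12]=-15.000 → step 13: x=-0.095, v=-1.715, θ₁=-0.372, ω₁=-0.142, θ₂=0.093, ω₂=2.982, θ₃=-0.037, ω₃=0.220
apply F[13]=-15.000 → step 14: x=-0.132, v=-1.958, θ₁=-0.374, ω₁=-0.018, θ₂=0.157, ω₂=3.422, θ₃=-0.033, ω₃=0.185
apply F[14]=-15.000 → step 15: x=-0.173, v=-2.211, θ₁=-0.373, ω₁=0.157, θ₂=0.229, ω₂=3.858, θ₃=-0.029, ω₃=0.152
apply F[15]=-15.000 → step 16: x=-0.220, v=-2.473, θ₁=-0.367, ω₁=0.395, θ₂=0.311, ω₂=4.275, θ₃=-0.027, ω₃=0.129
apply F[16]=-15.000 → step 17: x=-0.272, v=-2.745, θ₁=-0.356, ω₁=0.706, θ₂=0.400, ω₂=4.661, θ₃=-0.024, ω₃=0.123
apply F[17]=-15.000 → step 18: x=-0.330, v=-3.027, θ₁=-0.338, ω₁=1.096, θ₂=0.497, ω₂=5.008, θ₃=-0.022, ω₃=0.143
apply F[18]=-15.000 → step 19: x=-0.393, v=-3.317, θ₁=-0.312, ω₁=1.570, θ₂=0.600, ω₂=5.304, θ₃=-0.018, ω₃=0.195
apply F[19]=-15.000 → step 20: x=-0.463, v=-3.616, θ₁=-0.275, ω₁=2.129, θ₂=0.709, ω₂=5.538, θ₃=-0.014, ω₃=0.282
apply F[20]=-15.000 → step 21: x=-0.538, v=-3.926, θ₁=-0.226, ω₁=2.775, θ₂=0.821, ω₂=5.689, θ₃=-0.007, ω₃=0.404
apply F[21]=-15.000 → step 22: x=-0.620, v=-4.245, θ₁=-0.163, ω₁=3.504, θ₂=0.936, ω₂=5.731, θ₃=0.003, ω₃=0.560
apply F[22]=-15.000 → step 23: x=-0.708, v=-4.571, θ₁=-0.085, ω₁=4.306, θ₂=1.049, ω₂=5.622, θ₃=0.016, ω₃=0.745
apply F[23]=-15.000 → step 24: x=-0.803, v=-4.900, θ₁=0.009, ω₁=5.160, θ₂=1.159, ω₂=5.313, θ₃=0.033, ω₃=0.950
apply F[24]=-15.000 → step 25: x=-0.904, v=-5.216, θ₁=0.121, ω₁=6.035, θ₂=1.260, ω₂=4.753, θ₃=0.054, ω₃=1.167
apply F[25]=-15.000 → step 26: x=-1.011, v=-5.500, θ₁=0.250, ω₁=6.890, θ₂=1.347, ω₂=3.904, θ₃=0.080, ω₃=1.396
apply F[26]=-15.000 → step 27: x=-1.123, v=-5.725, θ₁=0.396, ω₁=7.690, θ₂=1.414, ω₂=2.764, θ₃=0.110, ω₃=1.648
apply F[27]=-15.000 → step 28: x=-1.239, v=-5.862, θ₁=0.558, ω₁=8.422, θ₂=1.456, ω₂=1.369, θ₃=0.146, ω₃=1.954
apply F[28]=-15.000 → step 29: x=-1.357, v=-5.880, θ₁=0.733, ω₁=9.091, θ₂=1.468, ω₂=-0.211, θ₃=0.189, ω₃=2.370
apply F[29]=-15.000 → step 30: x=-1.474, v=-5.744, θ₁=0.921, ω₁=9.701, θ₂=1.447, ω₂=-1.871, θ₃=0.242, ω₃=2.971
apply F[30]=-15.000 → step 31: x=-1.586, v=-5.419, θ₁=1.120, ω₁=10.201, θ₂=1.394, ω₂=-3.424, θ₃=0.309, ω₃=3.825
apply F[31]=+15.000 → step 32: x=-1.686, v=-4.605, θ₁=1.324, ω₁=10.182, θ₂=1.317, ω₂=-4.172, θ₃=0.392, ω₃=4.498
apply F[32]=+15.000 → step 33: x=-1.769, v=-3.746, θ₁=1.527, ω₁=10.111, θ₂=1.230, ω₂=-4.457, θ₃=0.489, ω₃=5.176
apply F[33]=+15.000 → step 34: x=-1.836, v=-2.901, θ₁=1.728, ω₁=9.993, θ₂=1.143, ω₂=-4.202, θ₃=0.599, ω₃=5.730
apply F[34]=+15.000 → step 35: x=-1.886, v=-2.112, θ₁=1.927, ω₁=9.929, θ₂=1.065, ω₂=-3.451, θ₃=0.717, ω₃=6.084
apply F[35]=+15.000 → step 36: x=-1.921, v=-1.380, θ₁=2.126, ω₁=10.042, θ₂=1.007, ω₂=-2.270, θ₃=0.841, ω₃=6.252
|θ₃| = 0.242 > 0.219 first at step 30.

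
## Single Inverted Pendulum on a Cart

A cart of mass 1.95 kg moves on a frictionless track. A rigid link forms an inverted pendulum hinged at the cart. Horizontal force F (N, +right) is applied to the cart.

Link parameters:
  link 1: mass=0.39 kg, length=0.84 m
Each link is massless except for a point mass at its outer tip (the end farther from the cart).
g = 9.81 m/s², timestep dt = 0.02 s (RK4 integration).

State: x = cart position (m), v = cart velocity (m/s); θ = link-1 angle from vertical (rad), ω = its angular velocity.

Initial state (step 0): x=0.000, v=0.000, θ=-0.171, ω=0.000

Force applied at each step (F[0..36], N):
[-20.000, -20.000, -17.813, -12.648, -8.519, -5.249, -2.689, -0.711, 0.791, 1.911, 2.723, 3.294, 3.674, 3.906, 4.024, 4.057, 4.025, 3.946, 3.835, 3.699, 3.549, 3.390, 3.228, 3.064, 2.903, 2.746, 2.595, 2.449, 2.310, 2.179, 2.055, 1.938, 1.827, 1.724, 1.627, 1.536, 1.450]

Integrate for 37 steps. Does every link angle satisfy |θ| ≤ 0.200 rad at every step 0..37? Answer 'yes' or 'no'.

apply F[0]=-20.000 → step 1: x=-0.002, v=-0.197, θ=-0.169, ω=0.192
apply F[1]=-20.000 → step 2: x=-0.008, v=-0.395, θ=-0.163, ω=0.385
apply F[2]=-17.813 → step 3: x=-0.018, v=-0.571, θ=-0.154, ω=0.555
apply F[3]=-12.648 → step 4: x=-0.030, v=-0.695, θ=-0.142, ω=0.666
apply F[4]=-8.519 → step 5: x=-0.045, v=-0.777, θ=-0.128, ω=0.732
apply F[5]=-5.249 → step 6: x=-0.061, v=-0.826, θ=-0.113, ω=0.762
apply F[6]=-2.689 → step 7: x=-0.078, v=-0.850, θ=-0.098, ω=0.765
apply F[7]=-0.711 → step 8: x=-0.095, v=-0.853, θ=-0.082, ω=0.749
apply F[8]=+0.791 → step 9: x=-0.112, v=-0.843, θ=-0.068, ω=0.719
apply F[9]=+1.911 → step 10: x=-0.128, v=-0.821, θ=-0.054, ω=0.678
apply F[10]=+2.723 → step 11: x=-0.144, v=-0.791, θ=-0.041, ω=0.632
apply F[11]=+3.294 → step 12: x=-0.160, v=-0.756, θ=-0.029, ω=0.582
apply F[12]=+3.674 → step 13: x=-0.175, v=-0.717, θ=-0.017, ω=0.531
apply F[13]=+3.906 → step 14: x=-0.189, v=-0.677, θ=-0.007, ω=0.480
apply F[14]=+4.024 → step 15: x=-0.202, v=-0.635, θ=0.002, ω=0.430
apply F[15]=+4.057 → step 16: x=-0.214, v=-0.594, θ=0.010, ω=0.382
apply F[16]=+4.025 → step 17: x=-0.225, v=-0.553, θ=0.017, ω=0.337
apply F[17]=+3.946 → step 18: x=-0.236, v=-0.514, θ=0.023, ω=0.294
apply F[18]=+3.835 → step 19: x=-0.246, v=-0.475, θ=0.029, ω=0.255
apply F[19]=+3.699 → step 20: x=-0.255, v=-0.439, θ=0.034, ω=0.219
apply F[20]=+3.549 → step 21: x=-0.264, v=-0.404, θ=0.038, ω=0.185
apply F[21]=+3.390 → step 22: x=-0.271, v=-0.370, θ=0.041, ω=0.155
apply F[22]=+3.228 → step 23: x=-0.278, v=-0.339, θ=0.044, ω=0.128
apply F[23]=+3.064 → step 24: x=-0.285, v=-0.309, θ=0.046, ω=0.103
apply F[24]=+2.903 → step 25: x=-0.291, v=-0.281, θ=0.048, ω=0.081
apply F[25]=+2.746 → step 26: x=-0.296, v=-0.255, θ=0.049, ω=0.061
apply F[26]=+2.595 → step 27: x=-0.301, v=-0.231, θ=0.050, ω=0.043
apply F[27]=+2.449 → step 28: x=-0.305, v=-0.207, θ=0.051, ω=0.028
apply F[28]=+2.310 → step 29: x=-0.309, v=-0.186, θ=0.052, ω=0.014
apply F[29]=+2.179 → step 30: x=-0.313, v=-0.165, θ=0.052, ω=0.002
apply F[30]=+2.055 → step 31: x=-0.316, v=-0.146, θ=0.052, ω=-0.009
apply F[31]=+1.938 → step 32: x=-0.319, v=-0.129, θ=0.051, ω=-0.018
apply F[32]=+1.827 → step 33: x=-0.321, v=-0.112, θ=0.051, ω=-0.026
apply F[33]=+1.724 → step 34: x=-0.323, v=-0.096, θ=0.050, ω=-0.033
apply F[34]=+1.627 → step 35: x=-0.325, v=-0.081, θ=0.050, ω=-0.039
apply F[35]=+1.536 → step 36: x=-0.326, v=-0.068, θ=0.049, ω=-0.043
apply F[36]=+1.450 → step 37: x=-0.328, v=-0.055, θ=0.048, ω=-0.048
Max |angle| over trajectory = 0.171 rad; bound = 0.200 → within bound.

Answer: yes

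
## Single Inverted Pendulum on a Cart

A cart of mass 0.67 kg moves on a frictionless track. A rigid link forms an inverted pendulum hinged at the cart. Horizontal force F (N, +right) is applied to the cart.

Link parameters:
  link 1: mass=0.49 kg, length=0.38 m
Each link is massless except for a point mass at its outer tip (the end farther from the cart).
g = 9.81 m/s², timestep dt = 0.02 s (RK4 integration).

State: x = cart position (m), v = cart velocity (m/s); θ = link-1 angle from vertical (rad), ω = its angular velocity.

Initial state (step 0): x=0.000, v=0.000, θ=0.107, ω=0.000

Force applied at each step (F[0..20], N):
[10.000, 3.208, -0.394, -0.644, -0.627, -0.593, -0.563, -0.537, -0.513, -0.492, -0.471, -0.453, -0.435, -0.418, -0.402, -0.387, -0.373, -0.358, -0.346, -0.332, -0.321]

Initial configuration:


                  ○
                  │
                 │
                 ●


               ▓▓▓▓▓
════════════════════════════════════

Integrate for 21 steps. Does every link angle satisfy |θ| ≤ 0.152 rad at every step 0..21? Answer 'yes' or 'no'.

Answer: yes

Derivation:
apply F[0]=+10.000 → step 1: x=0.003, v=0.281, θ=0.100, ω=-0.683
apply F[1]=+3.208 → step 2: x=0.009, v=0.364, θ=0.085, ω=-0.850
apply F[2]=-0.394 → step 3: x=0.016, v=0.341, θ=0.069, ω=-0.752
apply F[3]=-0.644 → step 4: x=0.023, v=0.314, θ=0.055, ω=-0.647
apply F[4]=-0.627 → step 5: x=0.029, v=0.288, θ=0.043, ω=-0.555
apply F[5]=-0.593 → step 6: x=0.034, v=0.265, θ=0.033, ω=-0.475
apply F[6]=-0.563 → step 7: x=0.039, v=0.244, θ=0.024, ω=-0.406
apply F[7]=-0.537 → step 8: x=0.044, v=0.225, θ=0.016, ω=-0.346
apply F[8]=-0.513 → step 9: x=0.049, v=0.208, θ=0.010, ω=-0.294
apply F[9]=-0.492 → step 10: x=0.053, v=0.192, θ=0.005, ω=-0.249
apply F[10]=-0.471 → step 11: x=0.056, v=0.178, θ=-0.000, ω=-0.210
apply F[11]=-0.453 → step 12: x=0.060, v=0.165, θ=-0.004, ω=-0.176
apply F[12]=-0.435 → step 13: x=0.063, v=0.153, θ=-0.007, ω=-0.147
apply F[13]=-0.418 → step 14: x=0.066, v=0.141, θ=-0.010, ω=-0.122
apply F[14]=-0.402 → step 15: x=0.068, v=0.131, θ=-0.012, ω=-0.100
apply F[15]=-0.387 → step 16: x=0.071, v=0.121, θ=-0.014, ω=-0.081
apply F[16]=-0.373 → step 17: x=0.073, v=0.112, θ=-0.015, ω=-0.065
apply F[17]=-0.358 → step 18: x=0.076, v=0.104, θ=-0.016, ω=-0.051
apply F[18]=-0.346 → step 19: x=0.078, v=0.096, θ=-0.017, ω=-0.039
apply F[19]=-0.332 → step 20: x=0.079, v=0.089, θ=-0.018, ω=-0.029
apply F[20]=-0.321 → step 21: x=0.081, v=0.082, θ=-0.019, ω=-0.020
Max |angle| over trajectory = 0.107 rad; bound = 0.152 → within bound.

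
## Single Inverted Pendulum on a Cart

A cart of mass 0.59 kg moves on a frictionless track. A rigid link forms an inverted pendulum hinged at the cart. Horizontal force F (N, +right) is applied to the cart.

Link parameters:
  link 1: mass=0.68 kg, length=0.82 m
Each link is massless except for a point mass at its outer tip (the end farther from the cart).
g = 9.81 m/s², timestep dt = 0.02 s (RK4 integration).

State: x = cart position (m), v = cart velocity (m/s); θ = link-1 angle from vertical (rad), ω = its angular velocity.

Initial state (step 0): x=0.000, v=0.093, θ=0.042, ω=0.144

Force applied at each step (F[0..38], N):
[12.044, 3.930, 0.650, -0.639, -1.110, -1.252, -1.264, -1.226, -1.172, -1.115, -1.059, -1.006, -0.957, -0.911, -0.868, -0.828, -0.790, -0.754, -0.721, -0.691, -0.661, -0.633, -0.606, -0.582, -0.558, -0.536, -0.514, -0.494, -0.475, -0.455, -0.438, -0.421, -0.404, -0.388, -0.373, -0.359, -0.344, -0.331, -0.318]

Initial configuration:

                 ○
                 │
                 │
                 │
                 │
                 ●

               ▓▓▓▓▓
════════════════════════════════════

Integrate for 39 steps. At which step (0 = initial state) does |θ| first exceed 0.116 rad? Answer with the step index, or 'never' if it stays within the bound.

apply F[0]=+12.044 → step 1: x=0.006, v=0.491, θ=0.040, ω=-0.331
apply F[1]=+3.930 → step 2: x=0.017, v=0.616, θ=0.032, ω=-0.475
apply F[2]=+0.650 → step 3: x=0.029, v=0.632, θ=0.022, ω=-0.487
apply F[3]=-0.639 → step 4: x=0.042, v=0.606, θ=0.013, ω=-0.452
apply F[4]=-1.110 → step 5: x=0.053, v=0.567, θ=0.005, ω=-0.402
apply F[5]=-1.252 → step 6: x=0.064, v=0.524, θ=-0.003, ω=-0.350
apply F[6]=-1.264 → step 7: x=0.074, v=0.483, θ=-0.009, ω=-0.301
apply F[7]=-1.226 → step 8: x=0.084, v=0.444, θ=-0.015, ω=-0.256
apply F[8]=-1.172 → step 9: x=0.092, v=0.408, θ=-0.020, ω=-0.217
apply F[9]=-1.115 → step 10: x=0.100, v=0.375, θ=-0.024, ω=-0.182
apply F[10]=-1.059 → step 11: x=0.107, v=0.345, θ=-0.027, ω=-0.151
apply F[11]=-1.006 → step 12: x=0.114, v=0.317, θ=-0.030, ω=-0.124
apply F[12]=-0.957 → step 13: x=0.120, v=0.292, θ=-0.032, ω=-0.101
apply F[13]=-0.911 → step 14: x=0.126, v=0.269, θ=-0.034, ω=-0.080
apply F[14]=-0.868 → step 15: x=0.131, v=0.247, θ=-0.035, ω=-0.062
apply F[15]=-0.828 → step 16: x=0.136, v=0.227, θ=-0.036, ω=-0.046
apply F[16]=-0.790 → step 17: x=0.140, v=0.209, θ=-0.037, ω=-0.033
apply F[17]=-0.754 → step 18: x=0.144, v=0.192, θ=-0.038, ω=-0.021
apply F[18]=-0.721 → step 19: x=0.148, v=0.176, θ=-0.038, ω=-0.010
apply F[19]=-0.691 → step 20: x=0.151, v=0.161, θ=-0.038, ω=-0.002
apply F[20]=-0.661 → step 21: x=0.154, v=0.147, θ=-0.038, ω=0.006
apply F[21]=-0.633 → step 22: x=0.157, v=0.134, θ=-0.038, ω=0.013
apply F[22]=-0.606 → step 23: x=0.159, v=0.122, θ=-0.038, ω=0.018
apply F[23]=-0.582 → step 24: x=0.162, v=0.111, θ=-0.037, ω=0.023
apply F[24]=-0.558 → step 25: x=0.164, v=0.100, θ=-0.037, ω=0.027
apply F[25]=-0.536 → step 26: x=0.166, v=0.091, θ=-0.036, ω=0.031
apply F[26]=-0.514 → step 27: x=0.167, v=0.081, θ=-0.035, ω=0.033
apply F[27]=-0.494 → step 28: x=0.169, v=0.072, θ=-0.035, ω=0.036
apply F[28]=-0.475 → step 29: x=0.170, v=0.064, θ=-0.034, ω=0.038
apply F[29]=-0.455 → step 30: x=0.172, v=0.056, θ=-0.033, ω=0.039
apply F[30]=-0.438 → step 31: x=0.173, v=0.049, θ=-0.032, ω=0.040
apply F[31]=-0.421 → step 32: x=0.174, v=0.042, θ=-0.032, ω=0.041
apply F[32]=-0.404 → step 33: x=0.174, v=0.035, θ=-0.031, ω=0.042
apply F[33]=-0.388 → step 34: x=0.175, v=0.029, θ=-0.030, ω=0.042
apply F[34]=-0.373 → step 35: x=0.175, v=0.023, θ=-0.029, ω=0.043
apply F[35]=-0.359 → step 36: x=0.176, v=0.017, θ=-0.028, ω=0.043
apply F[36]=-0.344 → step 37: x=0.176, v=0.012, θ=-0.027, ω=0.042
apply F[37]=-0.331 → step 38: x=0.176, v=0.007, θ=-0.027, ω=0.042
apply F[38]=-0.318 → step 39: x=0.176, v=0.002, θ=-0.026, ω=0.042
max |θ| = 0.042 ≤ 0.116 over all 40 states.

Answer: never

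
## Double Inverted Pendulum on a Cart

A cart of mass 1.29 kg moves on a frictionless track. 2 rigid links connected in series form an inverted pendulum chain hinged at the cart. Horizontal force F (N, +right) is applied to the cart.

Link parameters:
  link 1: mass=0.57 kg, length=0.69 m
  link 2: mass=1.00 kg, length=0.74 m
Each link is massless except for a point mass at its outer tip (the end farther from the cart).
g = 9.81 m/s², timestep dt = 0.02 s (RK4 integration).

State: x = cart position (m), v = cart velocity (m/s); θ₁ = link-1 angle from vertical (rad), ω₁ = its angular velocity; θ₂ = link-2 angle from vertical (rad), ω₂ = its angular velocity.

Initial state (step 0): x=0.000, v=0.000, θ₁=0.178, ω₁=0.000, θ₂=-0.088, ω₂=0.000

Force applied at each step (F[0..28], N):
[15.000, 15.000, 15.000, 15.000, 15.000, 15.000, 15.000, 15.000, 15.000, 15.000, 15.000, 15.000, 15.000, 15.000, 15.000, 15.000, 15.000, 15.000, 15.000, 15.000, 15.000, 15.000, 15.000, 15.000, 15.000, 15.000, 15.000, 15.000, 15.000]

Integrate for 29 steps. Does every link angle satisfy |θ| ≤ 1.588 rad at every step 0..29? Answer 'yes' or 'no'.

apply F[0]=+15.000 → step 1: x=0.002, v=0.189, θ₁=0.177, ω₁=-0.089, θ₂=-0.090, ω₂=-0.198
apply F[1]=+15.000 → step 2: x=0.008, v=0.379, θ₁=0.174, ω₁=-0.180, θ₂=-0.096, ω₂=-0.396
apply F[2]=+15.000 → step 3: x=0.017, v=0.570, θ₁=0.170, ω₁=-0.275, θ₂=-0.106, ω₂=-0.594
apply F[3]=+15.000 → step 4: x=0.030, v=0.764, θ₁=0.163, ω₁=-0.375, θ₂=-0.120, ω₂=-0.793
apply F[4]=+15.000 → step 5: x=0.048, v=0.960, θ₁=0.155, ω₁=-0.484, θ₂=-0.138, ω₂=-0.992
apply F[5]=+15.000 → step 6: x=0.069, v=1.159, θ₁=0.144, ω₁=-0.603, θ₂=-0.159, ω₂=-1.190
apply F[6]=+15.000 → step 7: x=0.094, v=1.363, θ₁=0.131, ω₁=-0.736, θ₂=-0.185, ω₂=-1.386
apply F[7]=+15.000 → step 8: x=0.123, v=1.571, θ₁=0.114, ω₁=-0.886, θ₂=-0.215, ω₂=-1.578
apply F[8]=+15.000 → step 9: x=0.157, v=1.785, θ₁=0.095, ω₁=-1.056, θ₂=-0.248, ω₂=-1.763
apply F[9]=+15.000 → step 10: x=0.195, v=2.003, θ₁=0.072, ω₁=-1.252, θ₂=-0.285, ω₂=-1.938
apply F[10]=+15.000 → step 11: x=0.237, v=2.227, θ₁=0.045, ω₁=-1.477, θ₂=-0.326, ω₂=-2.098
apply F[11]=+15.000 → step 12: x=0.284, v=2.456, θ₁=0.013, ω₁=-1.736, θ₂=-0.369, ω₂=-2.237
apply F[12]=+15.000 → step 13: x=0.335, v=2.689, θ₁=-0.025, ω₁=-2.031, θ₂=-0.415, ω₂=-2.349
apply F[13]=+15.000 → step 14: x=0.391, v=2.925, θ₁=-0.069, ω₁=-2.366, θ₂=-0.463, ω₂=-2.427
apply F[14]=+15.000 → step 15: x=0.452, v=3.160, θ₁=-0.120, ω₁=-2.741, θ₂=-0.512, ω₂=-2.462
apply F[15]=+15.000 → step 16: x=0.518, v=3.390, θ₁=-0.179, ω₁=-3.154, θ₂=-0.561, ω₂=-2.448
apply F[16]=+15.000 → step 17: x=0.588, v=3.609, θ₁=-0.246, ω₁=-3.597, θ₂=-0.609, ω₂=-2.379
apply F[17]=+15.000 → step 18: x=0.662, v=3.808, θ₁=-0.323, ω₁=-4.058, θ₂=-0.656, ω₂=-2.255
apply F[18]=+15.000 → step 19: x=0.740, v=3.976, θ₁=-0.409, ω₁=-4.517, θ₂=-0.699, ω₂=-2.086
apply F[19]=+15.000 → step 20: x=0.821, v=4.101, θ₁=-0.503, ω₁=-4.947, θ₂=-0.739, ω₂=-1.892
apply F[20]=+15.000 → step 21: x=0.904, v=4.175, θ₁=-0.606, ω₁=-5.320, θ₂=-0.775, ω₂=-1.707
apply F[21]=+15.000 → step 22: x=0.987, v=4.193, θ₁=-0.716, ω₁=-5.615, θ₂=-0.808, ω₂=-1.568
apply F[22]=+15.000 → step 23: x=1.071, v=4.162, θ₁=-0.830, ω₁=-5.823, θ₂=-0.838, ω₂=-1.510
apply F[23]=+15.000 → step 24: x=1.154, v=4.092, θ₁=-0.948, ω₁=-5.949, θ₂=-0.869, ω₂=-1.553
apply F[24]=+15.000 → step 25: x=1.235, v=3.993, θ₁=-1.068, ω₁=-6.009, θ₂=-0.901, ω₂=-1.699
apply F[25]=+15.000 → step 26: x=1.313, v=3.877, θ₁=-1.188, ω₁=-6.022, θ₂=-0.937, ω₂=-1.944
apply F[26]=+15.000 → step 27: x=1.390, v=3.750, θ₁=-1.308, ω₁=-5.999, θ₂=-0.979, ω₂=-2.276
apply F[27]=+15.000 → step 28: x=1.463, v=3.617, θ₁=-1.428, ω₁=-5.948, θ₂=-1.029, ω₂=-2.684
apply F[28]=+15.000 → step 29: x=1.534, v=3.477, θ₁=-1.546, ω₁=-5.870, θ₂=-1.087, ω₂=-3.159
Max |angle| over trajectory = 1.546 rad; bound = 1.588 → within bound.

Answer: yes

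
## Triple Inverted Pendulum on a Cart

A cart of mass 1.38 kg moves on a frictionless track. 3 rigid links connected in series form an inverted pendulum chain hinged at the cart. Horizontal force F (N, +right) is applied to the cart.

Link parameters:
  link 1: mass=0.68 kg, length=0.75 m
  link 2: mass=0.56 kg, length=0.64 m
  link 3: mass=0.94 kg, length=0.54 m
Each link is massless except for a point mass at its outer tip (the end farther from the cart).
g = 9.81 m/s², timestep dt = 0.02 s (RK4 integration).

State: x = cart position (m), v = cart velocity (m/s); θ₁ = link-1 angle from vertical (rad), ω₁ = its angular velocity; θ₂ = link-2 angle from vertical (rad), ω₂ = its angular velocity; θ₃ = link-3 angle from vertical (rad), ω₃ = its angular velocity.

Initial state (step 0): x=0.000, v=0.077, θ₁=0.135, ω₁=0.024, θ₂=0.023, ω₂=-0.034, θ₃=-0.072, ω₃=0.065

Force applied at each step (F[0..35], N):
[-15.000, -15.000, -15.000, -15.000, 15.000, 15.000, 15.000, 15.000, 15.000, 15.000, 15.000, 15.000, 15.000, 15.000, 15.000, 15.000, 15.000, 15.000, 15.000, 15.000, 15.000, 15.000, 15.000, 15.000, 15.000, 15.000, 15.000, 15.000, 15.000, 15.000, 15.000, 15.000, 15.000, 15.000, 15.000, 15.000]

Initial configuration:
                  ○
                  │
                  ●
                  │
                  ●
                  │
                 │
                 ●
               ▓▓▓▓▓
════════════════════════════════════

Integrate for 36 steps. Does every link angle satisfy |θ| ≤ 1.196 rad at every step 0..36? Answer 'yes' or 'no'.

Answer: no

Derivation:
apply F[0]=-15.000 → step 1: x=-0.001, v=-0.173, θ₁=0.140, ω₁=0.441, θ₂=0.022, ω₂=-0.084, θ₃=-0.071, ω₃=-0.006
apply F[1]=-15.000 → step 2: x=-0.007, v=-0.424, θ₁=0.153, ω₁=0.862, θ₂=0.020, ω₂=-0.140, θ₃=-0.072, ω₃=-0.071
apply F[2]=-15.000 → step 3: x=-0.018, v=-0.674, θ₁=0.174, ω₁=1.287, θ₂=0.016, ω₂=-0.202, θ₃=-0.074, ω₃=-0.128
apply F[3]=-15.000 → step 4: x=-0.034, v=-0.922, θ₁=0.204, ω₁=1.712, θ₂=0.011, ω₂=-0.268, θ₃=-0.077, ω₃=-0.173
apply F[4]=+15.000 → step 5: x=-0.051, v=-0.762, θ₁=0.238, ω₁=1.661, θ₂=0.005, ω₂=-0.407, θ₃=-0.081, ω₃=-0.243
apply F[5]=+15.000 → step 6: x=-0.064, v=-0.609, θ₁=0.271, ω₁=1.643, θ₂=-0.005, ω₂=-0.576, θ₃=-0.087, ω₃=-0.307
apply F[6]=+15.000 → step 7: x=-0.075, v=-0.460, θ₁=0.304, ω₁=1.653, θ₂=-0.018, ω₂=-0.774, θ₃=-0.094, ω₃=-0.364
apply F[7]=+15.000 → step 8: x=-0.083, v=-0.315, θ₁=0.337, ω₁=1.684, θ₂=-0.036, ω₂=-0.997, θ₃=-0.101, ω₃=-0.410
apply F[8]=+15.000 → step 9: x=-0.088, v=-0.171, θ₁=0.371, ω₁=1.730, θ₂=-0.058, ω₂=-1.240, θ₃=-0.110, ω₃=-0.445
apply F[9]=+15.000 → step 10: x=-0.090, v=-0.026, θ₁=0.406, ω₁=1.782, θ₂=-0.086, ω₂=-1.499, θ₃=-0.119, ω₃=-0.466
apply F[10]=+15.000 → step 11: x=-0.089, v=0.120, θ₁=0.442, ω₁=1.833, θ₂=-0.118, ω₂=-1.767, θ₃=-0.129, ω₃=-0.476
apply F[11]=+15.000 → step 12: x=-0.085, v=0.270, θ₁=0.480, ω₁=1.877, θ₂=-0.157, ω₂=-2.039, θ₃=-0.138, ω₃=-0.475
apply F[12]=+15.000 → step 13: x=-0.078, v=0.423, θ₁=0.517, ω₁=1.909, θ₂=-0.200, ω₂=-2.309, θ₃=-0.147, ω₃=-0.467
apply F[13]=+15.000 → step 14: x=-0.068, v=0.580, θ₁=0.556, ω₁=1.925, θ₂=-0.249, ω₂=-2.575, θ₃=-0.157, ω₃=-0.456
apply F[14]=+15.000 → step 15: x=-0.055, v=0.739, θ₁=0.594, ω₁=1.922, θ₂=-0.303, ω₂=-2.834, θ₃=-0.166, ω₃=-0.448
apply F[15]=+15.000 → step 16: x=-0.038, v=0.900, θ₁=0.633, ω₁=1.900, θ₂=-0.362, ω₂=-3.087, θ₃=-0.175, ω₃=-0.447
apply F[16]=+15.000 → step 17: x=-0.019, v=1.061, θ₁=0.670, ω₁=1.857, θ₂=-0.426, ω₂=-3.333, θ₃=-0.184, ω₃=-0.460
apply F[17]=+15.000 → step 18: x=0.004, v=1.221, θ₁=0.707, ω₁=1.793, θ₂=-0.495, ω₂=-3.576, θ₃=-0.193, ω₃=-0.493
apply F[18]=+15.000 → step 19: x=0.030, v=1.380, θ₁=0.742, ω₁=1.709, θ₂=-0.569, ω₂=-3.815, θ₃=-0.204, ω₃=-0.551
apply F[19]=+15.000 → step 20: x=0.059, v=1.534, θ₁=0.775, ω₁=1.605, θ₂=-0.648, ω₂=-4.055, θ₃=-0.215, ω₃=-0.642
apply F[20]=+15.000 → step 21: x=0.091, v=1.682, θ₁=0.806, ω₁=1.479, θ₂=-0.732, ω₂=-4.296, θ₃=-0.230, ω₃=-0.773
apply F[21]=+15.000 → step 22: x=0.127, v=1.824, θ₁=0.834, ω₁=1.333, θ₂=-0.820, ω₂=-4.540, θ₃=-0.247, ω₃=-0.954
apply F[22]=+15.000 → step 23: x=0.164, v=1.955, θ₁=0.859, ω₁=1.166, θ₂=-0.913, ω₂=-4.787, θ₃=-0.268, ω₃=-1.194
apply F[23]=+15.000 → step 24: x=0.205, v=2.076, θ₁=0.880, ω₁=0.981, θ₂=-1.011, ω₂=-5.036, θ₃=-0.295, ω₃=-1.505
apply F[24]=+15.000 → step 25: x=0.247, v=2.182, θ₁=0.898, ω₁=0.778, θ₂=-1.115, ω₂=-5.284, θ₃=-0.329, ω₃=-1.899
apply F[25]=+15.000 → step 26: x=0.292, v=2.272, θ₁=0.911, ω₁=0.562, θ₂=-1.223, ω₂=-5.522, θ₃=-0.372, ω₃=-2.388
apply F[26]=+15.000 → step 27: x=0.338, v=2.343, θ₁=0.921, ω₁=0.340, θ₂=-1.335, ω₂=-5.736, θ₃=-0.425, ω₃=-2.985
apply F[27]=+15.000 → step 28: x=0.385, v=2.393, θ₁=0.925, ω₁=0.123, θ₂=-1.452, ω₂=-5.904, θ₃=-0.492, ω₃=-3.699
apply F[28]=+15.000 → step 29: x=0.434, v=2.421, θ₁=0.926, ω₁=-0.076, θ₂=-1.571, ω₂=-5.996, θ₃=-0.574, ω₃=-4.535
apply F[29]=+15.000 → step 30: x=0.482, v=2.427, θ₁=0.922, ω₁=-0.239, θ₂=-1.691, ω₂=-5.968, θ₃=-0.674, ω₃=-5.486
apply F[30]=+15.000 → step 31: x=0.531, v=2.411, θ₁=0.916, ω₁=-0.351, θ₂=-1.809, ω₂=-5.772, θ₃=-0.794, ω₃=-6.538
apply F[31]=+15.000 → step 32: x=0.578, v=2.376, θ₁=0.909, ω₁=-0.398, θ₂=-1.920, ω₂=-5.360, θ₃=-0.936, ω₃=-7.667
apply F[32]=+15.000 → step 33: x=0.625, v=2.322, θ₁=0.901, ω₁=-0.373, θ₂=-2.021, ω₂=-4.694, θ₃=-1.101, ω₃=-8.858
apply F[33]=+15.000 → step 34: x=0.671, v=2.240, θ₁=0.894, ω₁=-0.273, θ₂=-2.106, ω₂=-3.754, θ₃=-1.291, ω₃=-10.115
apply F[34]=+15.000 → step 35: x=0.715, v=2.107, θ₁=0.891, ω₁=-0.088, θ₂=-2.170, ω₂=-2.548, θ₃=-1.506, ω₃=-11.479
apply F[35]=+15.000 → step 36: x=0.755, v=1.869, θ₁=0.892, ω₁=0.216, θ₂=-2.207, ω₂=-1.156, θ₃=-1.751, ω₃=-12.966
Max |angle| over trajectory = 2.207 rad; bound = 1.196 → exceeded.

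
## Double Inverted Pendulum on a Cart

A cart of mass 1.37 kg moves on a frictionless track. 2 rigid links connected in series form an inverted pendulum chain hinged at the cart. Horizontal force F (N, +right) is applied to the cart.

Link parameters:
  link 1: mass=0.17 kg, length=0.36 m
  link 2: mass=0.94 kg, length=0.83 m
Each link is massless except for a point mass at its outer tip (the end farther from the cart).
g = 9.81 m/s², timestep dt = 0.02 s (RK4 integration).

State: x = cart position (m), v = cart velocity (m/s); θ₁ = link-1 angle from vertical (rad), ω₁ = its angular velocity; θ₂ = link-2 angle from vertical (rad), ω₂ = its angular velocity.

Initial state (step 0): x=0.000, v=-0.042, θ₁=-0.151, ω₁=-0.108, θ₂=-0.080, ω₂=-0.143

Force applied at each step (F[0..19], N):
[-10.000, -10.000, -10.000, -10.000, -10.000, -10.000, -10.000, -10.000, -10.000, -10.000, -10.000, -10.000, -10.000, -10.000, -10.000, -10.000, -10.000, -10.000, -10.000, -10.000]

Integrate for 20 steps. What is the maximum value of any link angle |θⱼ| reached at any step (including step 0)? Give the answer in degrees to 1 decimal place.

Answer: 31.5°

Derivation:
apply F[0]=-10.000 → step 1: x=-0.002, v=-0.163, θ₁=-0.153, ω₁=-0.083, θ₂=-0.082, ω₂=-0.028
apply F[1]=-10.000 → step 2: x=-0.007, v=-0.283, θ₁=-0.154, ω₁=-0.064, θ₂=-0.081, ω₂=0.089
apply F[2]=-10.000 → step 3: x=-0.013, v=-0.403, θ₁=-0.156, ω₁=-0.054, θ₂=-0.078, ω₂=0.210
apply F[3]=-10.000 → step 4: x=-0.023, v=-0.524, θ₁=-0.157, ω₁=-0.060, θ₂=-0.073, ω₂=0.339
apply F[4]=-10.000 → step 5: x=-0.034, v=-0.644, θ₁=-0.158, ω₁=-0.087, θ₂=-0.064, ω₂=0.480
apply F[5]=-10.000 → step 6: x=-0.048, v=-0.765, θ₁=-0.160, ω₁=-0.142, θ₂=-0.053, ω₂=0.634
apply F[6]=-10.000 → step 7: x=-0.065, v=-0.886, θ₁=-0.164, ω₁=-0.232, θ₂=-0.039, ω₂=0.808
apply F[7]=-10.000 → step 8: x=-0.084, v=-1.007, θ₁=-0.170, ω₁=-0.364, θ₂=-0.021, ω₂=1.003
apply F[8]=-10.000 → step 9: x=-0.105, v=-1.129, θ₁=-0.179, ω₁=-0.538, θ₂=0.001, ω₂=1.222
apply F[9]=-10.000 → step 10: x=-0.129, v=-1.252, θ₁=-0.192, ω₁=-0.746, θ₂=0.028, ω₂=1.462
apply F[10]=-10.000 → step 11: x=-0.155, v=-1.377, θ₁=-0.209, ω₁=-0.973, θ₂=0.060, ω₂=1.716
apply F[11]=-10.000 → step 12: x=-0.184, v=-1.503, θ₁=-0.230, ω₁=-1.189, θ₂=0.097, ω₂=1.972
apply F[12]=-10.000 → step 13: x=-0.215, v=-1.631, θ₁=-0.256, ω₁=-1.367, θ₂=0.139, ω₂=2.221
apply F[13]=-10.000 → step 14: x=-0.249, v=-1.762, θ₁=-0.285, ω₁=-1.486, θ₂=0.186, ω₂=2.454
apply F[14]=-10.000 → step 15: x=-0.286, v=-1.895, θ₁=-0.315, ω₁=-1.535, θ₂=0.237, ω₂=2.668
apply F[15]=-10.000 → step 16: x=-0.325, v=-2.029, θ₁=-0.346, ω₁=-1.512, θ₂=0.292, ω₂=2.867
apply F[16]=-10.000 → step 17: x=-0.367, v=-2.164, θ₁=-0.375, ω₁=-1.419, θ₂=0.351, ω₂=3.053
apply F[17]=-10.000 → step 18: x=-0.412, v=-2.300, θ₁=-0.402, ω₁=-1.258, θ₂=0.414, ω₂=3.232
apply F[18]=-10.000 → step 19: x=-0.459, v=-2.436, θ₁=-0.425, ω₁=-1.029, θ₂=0.481, ω₂=3.409
apply F[19]=-10.000 → step 20: x=-0.509, v=-2.573, θ₁=-0.443, ω₁=-0.728, θ₂=0.551, ω₂=3.587
Max |angle| over trajectory = 0.551 rad = 31.5°.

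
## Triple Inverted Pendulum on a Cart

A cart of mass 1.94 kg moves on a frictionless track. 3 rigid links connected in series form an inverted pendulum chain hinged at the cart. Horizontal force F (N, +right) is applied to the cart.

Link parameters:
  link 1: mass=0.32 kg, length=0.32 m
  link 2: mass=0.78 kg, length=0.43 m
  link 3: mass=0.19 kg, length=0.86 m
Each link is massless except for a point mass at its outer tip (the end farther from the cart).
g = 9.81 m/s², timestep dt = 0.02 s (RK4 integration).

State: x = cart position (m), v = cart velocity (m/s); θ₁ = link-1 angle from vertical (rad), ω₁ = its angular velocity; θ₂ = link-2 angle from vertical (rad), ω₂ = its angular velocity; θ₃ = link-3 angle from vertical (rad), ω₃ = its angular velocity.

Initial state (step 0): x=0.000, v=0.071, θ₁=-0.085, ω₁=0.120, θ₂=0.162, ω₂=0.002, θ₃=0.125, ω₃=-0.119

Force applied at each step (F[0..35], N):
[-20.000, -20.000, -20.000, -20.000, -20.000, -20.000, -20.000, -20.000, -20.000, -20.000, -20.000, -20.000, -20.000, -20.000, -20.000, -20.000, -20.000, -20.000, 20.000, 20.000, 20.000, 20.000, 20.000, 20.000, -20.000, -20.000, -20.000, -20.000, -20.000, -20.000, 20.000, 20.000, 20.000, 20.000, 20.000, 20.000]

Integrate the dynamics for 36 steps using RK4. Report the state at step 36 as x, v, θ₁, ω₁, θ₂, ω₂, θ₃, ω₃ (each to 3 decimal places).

apply F[0]=-20.000 → step 1: x=-0.001, v=-0.125, θ₁=-0.081, ω₁=0.280, θ₂=0.166, ω₂=0.415, θ₃=0.123, ω₃=-0.129
apply F[1]=-20.000 → step 2: x=-0.005, v=-0.322, θ₁=-0.074, ω₁=0.452, θ₂=0.179, ω₂=0.825, θ₃=0.120, ω₃=-0.141
apply F[2]=-20.000 → step 3: x=-0.013, v=-0.521, θ₁=-0.063, ω₁=0.644, θ₂=0.199, ω₂=1.231, θ₃=0.117, ω₃=-0.157
apply F[3]=-20.000 → step 4: x=-0.026, v=-0.721, θ₁=-0.048, ω₁=0.867, θ₂=0.228, ω₂=1.629, θ₃=0.114, ω₃=-0.178
apply F[4]=-20.000 → step 5: x=-0.042, v=-0.924, θ₁=-0.028, ω₁=1.133, θ₂=0.264, ω₂=2.012, θ₃=0.110, ω₃=-0.203
apply F[5]=-20.000 → step 6: x=-0.063, v=-1.129, θ₁=-0.002, ω₁=1.458, θ₂=0.308, ω₂=2.369, θ₃=0.105, ω₃=-0.231
apply F[6]=-20.000 → step 7: x=-0.087, v=-1.336, θ₁=0.031, ω₁=1.861, θ₂=0.359, ω₂=2.686, θ₃=0.100, ω₃=-0.258
apply F[7]=-20.000 → step 8: x=-0.116, v=-1.545, θ₁=0.073, ω₁=2.361, θ₂=0.415, ω₂=2.944, θ₃=0.095, ω₃=-0.282
apply F[8]=-20.000 → step 9: x=-0.149, v=-1.754, θ₁=0.126, ω₁=2.976, θ₂=0.476, ω₂=3.120, θ₃=0.089, ω₃=-0.297
apply F[9]=-20.000 → step 10: x=-0.186, v=-1.963, θ₁=0.193, ω₁=3.720, θ₂=0.539, ω₂=3.186, θ₃=0.083, ω₃=-0.296
apply F[10]=-20.000 → step 11: x=-0.228, v=-2.166, θ₁=0.276, ω₁=4.602, θ₂=0.602, ω₂=3.116, θ₃=0.078, ω₃=-0.269
apply F[11]=-20.000 → step 12: x=-0.273, v=-2.356, θ₁=0.378, ω₁=5.612, θ₂=0.663, ω₂=2.887, θ₃=0.073, ω₃=-0.201
apply F[12]=-20.000 → step 13: x=-0.322, v=-2.521, θ₁=0.501, ω₁=6.696, θ₂=0.717, ω₂=2.511, θ₃=0.070, ω₃=-0.073
apply F[13]=-20.000 → step 14: x=-0.374, v=-2.643, θ₁=0.645, ω₁=7.717, θ₂=0.763, ω₂=2.086, θ₃=0.070, ω₃=0.139
apply F[14]=-20.000 → step 15: x=-0.427, v=-2.710, θ₁=0.808, ω₁=8.446, θ₂=0.802, ω₂=1.835, θ₃=0.076, ω₃=0.435
apply F[15]=-20.000 → step 16: x=-0.482, v=-2.732, θ₁=0.980, ω₁=8.720, θ₂=0.839, ω₂=1.980, θ₃=0.088, ω₃=0.779
apply F[16]=-20.000 → step 17: x=-0.536, v=-2.735, θ₁=1.154, ω₁=8.598, θ₂=0.884, ω₂=2.547, θ₃=0.107, ω₃=1.121
apply F[17]=-20.000 → step 18: x=-0.591, v=-2.739, θ₁=1.322, ω₁=8.223, θ₂=0.943, ω₂=3.416, θ₃=0.133, ω₃=1.446
apply F[18]=+20.000 → step 19: x=-0.643, v=-2.453, θ₁=1.486, ω₁=8.152, θ₂=1.015, ω₂=3.833, θ₃=0.163, ω₃=1.590
apply F[19]=+20.000 → step 20: x=-0.689, v=-2.164, θ₁=1.649, ω₁=8.104, θ₂=1.097, ω₂=4.355, θ₃=0.197, ω₃=1.747
apply F[20]=+20.000 → step 21: x=-0.729, v=-1.868, θ₁=1.810, ω₁=8.038, θ₂=1.190, ω₂=4.999, θ₃=0.233, ω₃=1.927
apply F[21]=+20.000 → step 22: x=-0.764, v=-1.567, θ₁=1.970, ω₁=7.904, θ₂=1.298, ω₂=5.783, θ₃=0.274, ω₃=2.141
apply F[22]=+20.000 → step 23: x=-0.792, v=-1.259, θ₁=2.125, ω₁=7.635, θ₂=1.423, ω₂=6.721, θ₃=0.319, ω₃=2.404
apply F[23]=+20.000 → step 24: x=-0.814, v=-0.947, θ₁=2.274, ω₁=7.151, θ₂=1.568, ω₂=7.825, θ₃=0.370, ω₃=2.737
apply F[24]=-20.000 → step 25: x=-0.834, v=-0.991, θ₁=2.396, ω₁=5.057, θ₂=1.743, ω₂=9.702, θ₃=0.431, ω₃=3.296
apply F[25]=-20.000 → step 26: x=-0.854, v=-1.020, θ₁=2.472, ω₁=2.458, θ₂=1.957, ω₂=11.696, θ₃=0.504, ω₃=4.089
apply F[26]=-20.000 → step 27: x=-0.874, v=-0.961, θ₁=2.493, ω₁=-0.297, θ₂=2.212, ω₂=13.864, θ₃=0.597, ω₃=5.386
apply F[27]=-20.000 → step 28: x=-0.891, v=-0.741, θ₁=2.474, ω₁=-0.996, θ₂=2.504, ω₂=14.847, θ₃=0.725, ω₃=7.398
apply F[28]=-20.000 → step 29: x=-0.904, v=-0.554, θ₁=2.479, ω₁=1.845, θ₂=2.786, ω₂=13.023, θ₃=0.891, ω₃=9.172
apply F[29]=-20.000 → step 30: x=-0.914, v=-0.527, θ₁=2.549, ω₁=5.049, θ₂=3.020, ω₂=10.351, θ₃=1.086, ω₃=10.219
apply F[30]=+20.000 → step 31: x=-0.921, v=-0.197, θ₁=2.683, ω₁=8.284, θ₂=3.203, ω₂=7.957, θ₃=1.297, ω₃=10.824
apply F[31]=+20.000 → step 32: x=-0.922, v=0.119, θ₁=2.880, ω₁=11.470, θ₂=3.334, ω₂=4.995, θ₃=1.519, ω₃=11.453
apply F[32]=+20.000 → step 33: x=-0.917, v=0.392, θ₁=3.144, ω₁=14.845, θ₂=3.397, ω₂=1.228, θ₃=1.758, ω₃=12.525
apply F[33]=+20.000 → step 34: x=-0.908, v=0.433, θ₁=3.461, ω₁=16.067, θ₂=3.389, ω₂=-1.516, θ₃=2.028, ω₃=14.572
apply F[34]=+20.000 → step 35: x=-0.901, v=0.264, θ₁=3.752, ω₁=12.677, θ₂=3.362, ω₂=-0.833, θ₃=2.338, ω₃=16.263
apply F[35]=+20.000 → step 36: x=-0.897, v=0.172, θ₁=3.966, ω₁=8.754, θ₂=3.358, ω₂=0.383, θ₃=2.672, ω₃=17.064

Answer: x=-0.897, v=0.172, θ₁=3.966, ω₁=8.754, θ₂=3.358, ω₂=0.383, θ₃=2.672, ω₃=17.064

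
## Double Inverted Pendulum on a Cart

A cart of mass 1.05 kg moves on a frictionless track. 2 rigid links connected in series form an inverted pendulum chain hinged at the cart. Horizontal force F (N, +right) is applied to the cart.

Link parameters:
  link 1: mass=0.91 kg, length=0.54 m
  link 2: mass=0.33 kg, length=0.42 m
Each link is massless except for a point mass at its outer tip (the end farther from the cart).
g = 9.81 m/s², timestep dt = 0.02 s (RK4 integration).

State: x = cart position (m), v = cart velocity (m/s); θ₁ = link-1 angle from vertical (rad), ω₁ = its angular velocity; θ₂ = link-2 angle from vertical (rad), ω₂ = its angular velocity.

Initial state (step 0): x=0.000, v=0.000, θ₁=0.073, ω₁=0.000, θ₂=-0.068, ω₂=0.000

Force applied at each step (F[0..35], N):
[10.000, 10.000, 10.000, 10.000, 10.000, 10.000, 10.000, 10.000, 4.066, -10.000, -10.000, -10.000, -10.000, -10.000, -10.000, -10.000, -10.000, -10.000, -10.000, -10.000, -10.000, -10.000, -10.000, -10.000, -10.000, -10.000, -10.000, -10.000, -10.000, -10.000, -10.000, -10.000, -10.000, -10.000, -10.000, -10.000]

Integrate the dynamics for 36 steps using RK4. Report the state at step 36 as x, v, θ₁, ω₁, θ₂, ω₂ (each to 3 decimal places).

apply F[0]=+10.000 → step 1: x=0.002, v=0.173, θ₁=0.070, ω₁=-0.274, θ₂=-0.069, ω₂=-0.094
apply F[1]=+10.000 → step 2: x=0.007, v=0.347, θ₁=0.062, ω₁=-0.554, θ₂=-0.072, ω₂=-0.184
apply F[2]=+10.000 → step 3: x=0.016, v=0.525, θ₁=0.048, ω₁=-0.844, θ₂=-0.076, ω₂=-0.267
apply F[3]=+10.000 → step 4: x=0.028, v=0.707, θ₁=0.028, ω₁=-1.152, θ₂=-0.082, ω₂=-0.340
apply F[4]=+10.000 → step 5: x=0.044, v=0.894, θ₁=0.002, ω₁=-1.481, θ₂=-0.090, ω₂=-0.399
apply F[5]=+10.000 → step 6: x=0.064, v=1.087, θ₁=-0.031, ω₁=-1.835, θ₂=-0.098, ω₂=-0.441
apply F[6]=+10.000 → step 7: x=0.087, v=1.286, θ₁=-0.072, ω₁=-2.216, θ₂=-0.107, ω₂=-0.465
apply F[7]=+10.000 → step 8: x=0.115, v=1.489, θ₁=-0.120, ω₁=-2.623, θ₂=-0.117, ω₂=-0.472
apply F[8]=+4.066 → step 9: x=0.146, v=1.583, θ₁=-0.175, ω₁=-2.851, θ₂=-0.126, ω₂=-0.464
apply F[9]=-10.000 → step 10: x=0.176, v=1.426, θ₁=-0.230, ω₁=-2.647, θ₂=-0.135, ω₂=-0.431
apply F[10]=-10.000 → step 11: x=0.203, v=1.282, θ₁=-0.281, ω₁=-2.492, θ₂=-0.143, ω₂=-0.372
apply F[11]=-10.000 → step 12: x=0.227, v=1.149, θ₁=-0.330, ω₁=-2.383, θ₂=-0.150, ω₂=-0.290
apply F[12]=-10.000 → step 13: x=0.249, v=1.025, θ₁=-0.377, ω₁=-2.316, θ₂=-0.155, ω₂=-0.183
apply F[13]=-10.000 → step 14: x=0.268, v=0.911, θ₁=-0.423, ω₁=-2.287, θ₂=-0.157, ω₂=-0.054
apply F[14]=-10.000 → step 15: x=0.286, v=0.803, θ₁=-0.468, ω₁=-2.293, θ₂=-0.157, ω₂=0.096
apply F[15]=-10.000 → step 16: x=0.301, v=0.700, θ₁=-0.514, ω₁=-2.330, θ₂=-0.153, ω₂=0.264
apply F[16]=-10.000 → step 17: x=0.314, v=0.601, θ₁=-0.562, ω₁=-2.393, θ₂=-0.146, ω₂=0.450
apply F[17]=-10.000 → step 18: x=0.325, v=0.504, θ₁=-0.610, ω₁=-2.481, θ₂=-0.135, ω₂=0.649
apply F[18]=-10.000 → step 19: x=0.334, v=0.407, θ₁=-0.661, ω₁=-2.589, θ₂=-0.120, ω₂=0.859
apply F[19]=-10.000 → step 20: x=0.341, v=0.308, θ₁=-0.714, ω₁=-2.715, θ₂=-0.101, ω₂=1.077
apply F[20]=-10.000 → step 21: x=0.346, v=0.207, θ₁=-0.770, ω₁=-2.854, θ₂=-0.077, ω₂=1.297
apply F[21]=-10.000 → step 22: x=0.349, v=0.102, θ₁=-0.828, ω₁=-3.006, θ₂=-0.049, ω₂=1.515
apply F[22]=-10.000 → step 23: x=0.350, v=-0.010, θ₁=-0.890, ω₁=-3.168, θ₂=-0.016, ω₂=1.726
apply F[23]=-10.000 → step 24: x=0.349, v=-0.128, θ₁=-0.955, ω₁=-3.339, θ₂=0.020, ω₂=1.924
apply F[24]=-10.000 → step 25: x=0.345, v=-0.255, θ₁=-1.024, ω₁=-3.518, θ₂=0.061, ω₂=2.104
apply F[25]=-10.000 → step 26: x=0.338, v=-0.391, θ₁=-1.096, ω₁=-3.708, θ₂=0.104, ω₂=2.260
apply F[26]=-10.000 → step 27: x=0.329, v=-0.537, θ₁=-1.172, ω₁=-3.909, θ₂=0.151, ω₂=2.388
apply F[27]=-10.000 → step 28: x=0.317, v=-0.695, θ₁=-1.252, ω₁=-4.126, θ₂=0.200, ω₂=2.483
apply F[28]=-10.000 → step 29: x=0.301, v=-0.866, θ₁=-1.337, ω₁=-4.364, θ₂=0.250, ω₂=2.538
apply F[29]=-10.000 → step 30: x=0.282, v=-1.053, θ₁=-1.427, ω₁=-4.629, θ₂=0.301, ω₂=2.547
apply F[30]=-10.000 → step 31: x=0.259, v=-1.260, θ₁=-1.523, ω₁=-4.930, θ₂=0.351, ω₂=2.503
apply F[31]=-10.000 → step 32: x=0.232, v=-1.491, θ₁=-1.625, ω₁=-5.280, θ₂=0.401, ω₂=2.399
apply F[32]=-10.000 → step 33: x=0.199, v=-1.754, θ₁=-1.734, ω₁=-5.693, θ₂=0.447, ω₂=2.227
apply F[33]=-10.000 → step 34: x=0.161, v=-2.059, θ₁=-1.853, ω₁=-6.190, θ₂=0.489, ω₂=1.981
apply F[34]=-10.000 → step 35: x=0.116, v=-2.419, θ₁=-1.983, ω₁=-6.800, θ₂=0.526, ω₂=1.657
apply F[35]=-10.000 → step 36: x=0.064, v=-2.854, θ₁=-2.126, ω₁=-7.562, θ₂=0.555, ω₂=1.265

Answer: x=0.064, v=-2.854, θ₁=-2.126, ω₁=-7.562, θ₂=0.555, ω₂=1.265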